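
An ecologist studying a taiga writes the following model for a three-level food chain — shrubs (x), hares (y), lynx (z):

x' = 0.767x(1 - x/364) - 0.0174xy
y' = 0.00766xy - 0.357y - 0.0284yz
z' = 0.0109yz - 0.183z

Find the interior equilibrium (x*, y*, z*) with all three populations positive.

From dz/dt = 0: 0.0109y* = 0.183, so y* = 16.8.
From dx/dt = 0: 0.767(1 - x*/364) = 0.0174·16.8, giving x* = 364·(1 - 0.381) = 225.
From dy/dt = 0: 0.00766·225 - 0.357 = 0.0284z*, so z* = 1.37/0.0284 = 48.2.

x* ≈ 225, y* ≈ 16.8, z* ≈ 48.2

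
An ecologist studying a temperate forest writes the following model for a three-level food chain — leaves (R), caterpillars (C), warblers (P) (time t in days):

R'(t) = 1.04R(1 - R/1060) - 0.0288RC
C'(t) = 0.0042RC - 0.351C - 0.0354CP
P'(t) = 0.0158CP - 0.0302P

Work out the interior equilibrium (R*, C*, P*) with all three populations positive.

From dP/dt = 0: 0.0158C* = 0.0302, so C* = 1.91.
From dR/dt = 0: 1.04(1 - R*/1060) = 0.0288·1.91, giving R* = 1060·(1 - 0.0529) = 1000.
From dC/dt = 0: 0.0042·1000 - 0.351 = 0.0354P*, so P* = 3.87/0.0354 = 109.

R* ≈ 1000, C* ≈ 1.91, P* ≈ 109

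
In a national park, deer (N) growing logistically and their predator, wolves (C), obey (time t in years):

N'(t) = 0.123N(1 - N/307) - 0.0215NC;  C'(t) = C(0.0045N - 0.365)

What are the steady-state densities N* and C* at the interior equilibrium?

N* ≈ 81.1, C* ≈ 4.21

From dC/dt = 0 with C > 0: 0.0045N* = 0.365, so N* = 81.1.
Substitute into dN/dt = 0: 0.123(1 - 81.1/307) = 0.0215C*.
The bracket is 0.736, giving C* = 0.0905/0.0215 = 4.21.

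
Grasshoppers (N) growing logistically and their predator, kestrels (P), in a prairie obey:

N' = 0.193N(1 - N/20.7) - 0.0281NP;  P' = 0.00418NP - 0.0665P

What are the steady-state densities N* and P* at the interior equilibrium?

From dP/dt = 0 with P > 0: 0.00418N* = 0.0665, so N* = 15.9.
Substitute into dN/dt = 0: 0.193(1 - 15.9/20.7) = 0.0281P*.
The bracket is 0.231, giving P* = 0.0447/0.0281 = 1.59.

N* ≈ 15.9, P* ≈ 1.59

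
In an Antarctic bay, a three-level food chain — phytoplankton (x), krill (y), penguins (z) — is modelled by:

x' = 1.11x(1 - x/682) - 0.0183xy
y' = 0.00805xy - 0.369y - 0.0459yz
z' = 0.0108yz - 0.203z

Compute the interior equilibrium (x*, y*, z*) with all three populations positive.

x* ≈ 471, y* ≈ 18.8, z* ≈ 74.5

From dz/dt = 0: 0.0108y* = 0.203, so y* = 18.8.
From dx/dt = 0: 1.11(1 - x*/682) = 0.0183·18.8, giving x* = 682·(1 - 0.31) = 471.
From dy/dt = 0: 0.00805·471 - 0.369 = 0.0459z*, so z* = 3.42/0.0459 = 74.5.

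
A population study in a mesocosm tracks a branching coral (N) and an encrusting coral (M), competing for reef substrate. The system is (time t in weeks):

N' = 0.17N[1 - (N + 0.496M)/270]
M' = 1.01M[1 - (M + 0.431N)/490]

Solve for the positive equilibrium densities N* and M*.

N* ≈ 34.3, M* ≈ 475

Setting both brackets to zero gives the nullclines N + 0.496M = 270 and 0.431N + M = 490.
Substituting M = 490 - 0.431N into the first: N(1 - 0.496·0.431) = 270 - 0.496·490.
So N* = 27/0.786 = 34.3, and then M* = 490 - 0.431·34.3 = 475.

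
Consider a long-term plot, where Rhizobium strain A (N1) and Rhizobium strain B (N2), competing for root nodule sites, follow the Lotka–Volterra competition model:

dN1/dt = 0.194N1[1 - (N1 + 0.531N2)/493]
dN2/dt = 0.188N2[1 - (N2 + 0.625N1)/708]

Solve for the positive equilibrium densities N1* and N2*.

Setting both brackets to zero gives the nullclines N1 + 0.531N2 = 493 and 0.625N1 + N2 = 708.
Substituting N2 = 708 - 0.625N1 into the first: N1(1 - 0.531·0.625) = 493 - 0.531·708.
So N1* = 117/0.668 = 175, and then N2* = 708 - 0.625·175 = 599.

N1* ≈ 175, N2* ≈ 599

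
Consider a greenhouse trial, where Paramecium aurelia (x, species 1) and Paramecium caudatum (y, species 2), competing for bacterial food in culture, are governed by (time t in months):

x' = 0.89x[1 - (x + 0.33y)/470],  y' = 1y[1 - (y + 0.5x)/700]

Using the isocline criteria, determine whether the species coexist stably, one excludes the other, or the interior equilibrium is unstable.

stable coexistence

Compare the nullcline intercepts: K1/α12 = 470/0.33 = 1420 > K2 = 700; K2/α21 = 700/0.5 = 1400 > K1 = 470.
Since both inequalities hold, each species can invade when rare, so the interior equilibrium is stable.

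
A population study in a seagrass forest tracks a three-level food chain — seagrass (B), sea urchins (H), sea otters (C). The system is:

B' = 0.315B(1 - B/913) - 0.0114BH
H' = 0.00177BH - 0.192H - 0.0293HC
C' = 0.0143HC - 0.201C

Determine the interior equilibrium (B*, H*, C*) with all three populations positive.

B* ≈ 449, H* ≈ 14.1, C* ≈ 20.5

From dC/dt = 0: 0.0143H* = 0.201, so H* = 14.1.
From dB/dt = 0: 0.315(1 - B*/913) = 0.0114·14.1, giving B* = 913·(1 - 0.509) = 449.
From dH/dt = 0: 0.00177·449 - 0.192 = 0.0293C*, so C* = 0.602/0.0293 = 20.5.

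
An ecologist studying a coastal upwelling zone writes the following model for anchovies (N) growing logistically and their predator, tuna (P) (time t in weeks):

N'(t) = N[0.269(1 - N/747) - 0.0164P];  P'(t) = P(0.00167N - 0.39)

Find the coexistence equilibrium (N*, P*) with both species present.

N* ≈ 234, P* ≈ 11.3

From dP/dt = 0 with P > 0: 0.00167N* = 0.39, so N* = 234.
Substitute into dN/dt = 0: 0.269(1 - 234/747) = 0.0164P*.
The bracket is 0.687, giving P* = 0.185/0.0164 = 11.3.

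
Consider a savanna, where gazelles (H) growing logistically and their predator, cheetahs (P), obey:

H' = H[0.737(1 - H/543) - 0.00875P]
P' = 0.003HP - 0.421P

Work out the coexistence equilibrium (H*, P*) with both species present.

From dP/dt = 0 with P > 0: 0.003H* = 0.421, so H* = 140.
Substitute into dH/dt = 0: 0.737(1 - 140/543) = 0.00875P*.
The bracket is 0.742, giving P* = 0.547/0.00875 = 62.5.

H* ≈ 140, P* ≈ 62.5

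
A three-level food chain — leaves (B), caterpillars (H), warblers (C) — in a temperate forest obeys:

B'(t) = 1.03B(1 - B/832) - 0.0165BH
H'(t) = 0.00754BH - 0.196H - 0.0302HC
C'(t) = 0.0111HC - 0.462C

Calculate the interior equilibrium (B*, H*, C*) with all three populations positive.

From dC/dt = 0: 0.0111H* = 0.462, so H* = 41.6.
From dB/dt = 0: 1.03(1 - B*/832) = 0.0165·41.6, giving B* = 832·(1 - 0.667) = 277.
From dH/dt = 0: 0.00754·277 - 0.196 = 0.0302C*, so C* = 1.89/0.0302 = 62.7.

B* ≈ 277, H* ≈ 41.6, C* ≈ 62.7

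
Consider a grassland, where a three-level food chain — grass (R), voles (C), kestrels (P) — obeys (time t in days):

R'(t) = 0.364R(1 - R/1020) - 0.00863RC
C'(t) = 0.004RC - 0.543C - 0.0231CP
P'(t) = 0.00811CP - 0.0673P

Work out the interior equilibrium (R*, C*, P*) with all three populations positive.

R* ≈ 819, C* ≈ 8.3, P* ≈ 118

From dP/dt = 0: 0.00811C* = 0.0673, so C* = 8.3.
From dR/dt = 0: 0.364(1 - R*/1020) = 0.00863·8.3, giving R* = 1020·(1 - 0.197) = 819.
From dC/dt = 0: 0.004·819 - 0.543 = 0.0231P*, so P* = 2.73/0.0231 = 118.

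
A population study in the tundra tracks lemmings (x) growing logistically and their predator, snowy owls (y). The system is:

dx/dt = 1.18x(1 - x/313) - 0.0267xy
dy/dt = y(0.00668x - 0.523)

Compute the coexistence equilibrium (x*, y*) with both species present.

From dy/dt = 0 with y > 0: 0.00668x* = 0.523, so x* = 78.3.
Substitute into dx/dt = 0: 1.18(1 - 78.3/313) = 0.0267y*.
The bracket is 0.75, giving y* = 0.885/0.0267 = 33.1.

x* ≈ 78.3, y* ≈ 33.1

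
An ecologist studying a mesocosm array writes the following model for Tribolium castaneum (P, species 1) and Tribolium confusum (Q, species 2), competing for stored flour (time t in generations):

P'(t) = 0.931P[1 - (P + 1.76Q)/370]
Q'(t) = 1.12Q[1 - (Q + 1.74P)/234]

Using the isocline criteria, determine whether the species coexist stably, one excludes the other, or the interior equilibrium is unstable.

Compare the nullcline intercepts: K1/α12 = 370/1.76 = 210 < K2 = 234; K2/α21 = 234/1.74 = 134 < K1 = 370.
Since both are reversed, neither can invade when rare; the interior point is a saddle.

unstable coexistence (outcome depends on initial conditions)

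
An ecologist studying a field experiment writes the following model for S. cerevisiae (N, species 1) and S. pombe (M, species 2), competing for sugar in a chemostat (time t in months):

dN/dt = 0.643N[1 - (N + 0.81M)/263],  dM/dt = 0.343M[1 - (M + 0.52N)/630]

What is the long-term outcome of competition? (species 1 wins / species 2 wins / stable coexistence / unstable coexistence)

Compare the nullcline intercepts: K1/α12 = 263/0.81 = 325 < K2 = 630; K2/α21 = 630/0.52 = 1210 > K1 = 263.
Since the inequalities point opposite ways, species 2 can invade but species 1 cannot.

species 2 excludes species 1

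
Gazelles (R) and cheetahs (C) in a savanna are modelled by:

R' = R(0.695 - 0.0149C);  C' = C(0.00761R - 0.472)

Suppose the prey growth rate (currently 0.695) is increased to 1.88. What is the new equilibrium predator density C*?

At the interior fixed point, setting dR/dt = 0 with R > 0 fixes C* = (prey growth rate)/(RC coefficient) — independent of the other coefficients.
With the change, C* = 1.88/0.0149 = 126; it rises from 46.6.

C* ≈ 126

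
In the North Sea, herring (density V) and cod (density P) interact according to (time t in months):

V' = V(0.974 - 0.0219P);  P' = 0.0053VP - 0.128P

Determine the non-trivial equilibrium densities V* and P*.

V* ≈ 24.2, P* ≈ 44.5

Set dP/dt = 0 with P > 0: 0.0053V - 0.128 = 0, so V* = 0.128/0.0053 = 24.2.
Set dV/dt = 0 with V > 0: 0.974 - 0.0219P = 0, so P* = 0.974/0.0219 = 44.5.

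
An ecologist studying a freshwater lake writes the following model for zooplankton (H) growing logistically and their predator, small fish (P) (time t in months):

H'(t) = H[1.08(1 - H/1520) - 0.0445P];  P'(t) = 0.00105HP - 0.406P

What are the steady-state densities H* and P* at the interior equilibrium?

H* ≈ 387, P* ≈ 18.1

From dP/dt = 0 with P > 0: 0.00105H* = 0.406, so H* = 387.
Substitute into dH/dt = 0: 1.08(1 - 387/1520) = 0.0445P*.
The bracket is 0.746, giving P* = 0.805/0.0445 = 18.1.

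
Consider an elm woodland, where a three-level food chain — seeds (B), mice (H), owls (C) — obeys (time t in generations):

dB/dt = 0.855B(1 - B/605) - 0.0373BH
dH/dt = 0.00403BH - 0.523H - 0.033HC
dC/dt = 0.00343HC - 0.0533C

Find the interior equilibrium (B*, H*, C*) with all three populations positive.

From dC/dt = 0: 0.00343H* = 0.0533, so H* = 15.5.
From dB/dt = 0: 0.855(1 - B*/605) = 0.0373·15.5, giving B* = 605·(1 - 0.678) = 195.
From dH/dt = 0: 0.00403·195 - 0.523 = 0.033C*, so C* = 0.262/0.033 = 7.95.

B* ≈ 195, H* ≈ 15.5, C* ≈ 7.95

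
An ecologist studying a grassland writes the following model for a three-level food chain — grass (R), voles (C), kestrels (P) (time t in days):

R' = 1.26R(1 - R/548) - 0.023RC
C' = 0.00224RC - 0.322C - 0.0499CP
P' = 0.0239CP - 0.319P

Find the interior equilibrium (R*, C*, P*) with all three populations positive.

R* ≈ 414, C* ≈ 13.3, P* ≈ 12.2

From dP/dt = 0: 0.0239C* = 0.319, so C* = 13.3.
From dR/dt = 0: 1.26(1 - R*/548) = 0.023·13.3, giving R* = 548·(1 - 0.244) = 414.
From dC/dt = 0: 0.00224·414 - 0.322 = 0.0499P*, so P* = 0.606/0.0499 = 12.2.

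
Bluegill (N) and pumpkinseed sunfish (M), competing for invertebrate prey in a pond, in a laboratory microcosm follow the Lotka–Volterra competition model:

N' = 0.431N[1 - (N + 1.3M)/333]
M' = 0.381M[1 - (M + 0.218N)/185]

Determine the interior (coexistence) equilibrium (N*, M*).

N* ≈ 129, M* ≈ 157

Setting both brackets to zero gives the nullclines N + 1.3M = 333 and 0.218N + M = 185.
Substituting M = 185 - 0.218N into the first: N(1 - 1.3·0.218) = 333 - 1.3·185.
So N* = 92.5/0.717 = 129, and then M* = 185 - 0.218·129 = 157.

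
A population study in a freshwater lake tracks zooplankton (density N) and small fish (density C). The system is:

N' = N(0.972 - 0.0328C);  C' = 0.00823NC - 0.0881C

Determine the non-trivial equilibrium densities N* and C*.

Set dC/dt = 0 with C > 0: 0.00823N - 0.0881 = 0, so N* = 0.0881/0.00823 = 10.7.
Set dN/dt = 0 with N > 0: 0.972 - 0.0328C = 0, so C* = 0.972/0.0328 = 29.6.

N* ≈ 10.7, C* ≈ 29.6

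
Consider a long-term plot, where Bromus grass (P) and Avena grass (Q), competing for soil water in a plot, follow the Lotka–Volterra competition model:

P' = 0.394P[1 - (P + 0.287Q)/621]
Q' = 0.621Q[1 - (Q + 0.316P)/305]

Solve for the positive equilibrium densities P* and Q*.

P* ≈ 587, Q* ≈ 120

Setting both brackets to zero gives the nullclines P + 0.287Q = 621 and 0.316P + Q = 305.
Substituting Q = 305 - 0.316P into the first: P(1 - 0.287·0.316) = 621 - 0.287·305.
So P* = 533/0.909 = 587, and then Q* = 305 - 0.316·587 = 120.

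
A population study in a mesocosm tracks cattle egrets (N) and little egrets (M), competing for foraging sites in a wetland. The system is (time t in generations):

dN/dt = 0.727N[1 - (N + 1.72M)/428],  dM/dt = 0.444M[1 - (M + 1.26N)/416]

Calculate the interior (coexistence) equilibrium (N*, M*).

Setting both brackets to zero gives the nullclines N + 1.72M = 428 and 1.26N + M = 416.
Substituting M = 416 - 1.26N into the first: N(1 - 1.72·1.26) = 428 - 1.72·416.
So N* = -288/-1.17 = 246, and then M* = 416 - 1.26·246 = 106.

N* ≈ 246, M* ≈ 106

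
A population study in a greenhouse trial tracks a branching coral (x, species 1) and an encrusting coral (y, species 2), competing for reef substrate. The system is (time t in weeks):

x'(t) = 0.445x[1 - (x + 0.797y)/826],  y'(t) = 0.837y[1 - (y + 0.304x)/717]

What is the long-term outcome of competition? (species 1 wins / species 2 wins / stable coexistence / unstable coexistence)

Compare the nullcline intercepts: K1/α12 = 826/0.797 = 1040 > K2 = 717; K2/α21 = 717/0.304 = 2360 > K1 = 826.
Since both inequalities hold, each species can invade when rare, so the interior equilibrium is stable.

stable coexistence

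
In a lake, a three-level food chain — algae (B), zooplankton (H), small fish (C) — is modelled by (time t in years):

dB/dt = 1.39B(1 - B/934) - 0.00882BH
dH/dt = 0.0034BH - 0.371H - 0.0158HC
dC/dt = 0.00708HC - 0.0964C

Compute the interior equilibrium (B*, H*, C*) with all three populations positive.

From dC/dt = 0: 0.00708H* = 0.0964, so H* = 13.6.
From dB/dt = 0: 1.39(1 - B*/934) = 0.00882·13.6, giving B* = 934·(1 - 0.0864) = 853.
From dH/dt = 0: 0.0034·853 - 0.371 = 0.0158C*, so C* = 2.53/0.0158 = 160.

B* ≈ 853, H* ≈ 13.6, C* ≈ 160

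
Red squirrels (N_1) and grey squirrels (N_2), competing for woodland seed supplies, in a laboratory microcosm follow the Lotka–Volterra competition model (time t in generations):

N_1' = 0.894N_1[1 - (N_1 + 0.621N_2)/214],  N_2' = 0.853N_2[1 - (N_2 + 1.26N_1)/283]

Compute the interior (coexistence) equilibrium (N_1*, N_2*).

N_1* ≈ 176, N_2* ≈ 61.4

Setting both brackets to zero gives the nullclines N_1 + 0.621N_2 = 214 and 1.26N_1 + N_2 = 283.
Substituting N_2 = 283 - 1.26N_1 into the first: N_1(1 - 0.621·1.26) = 214 - 0.621·283.
So N_1* = 38.3/0.218 = 176, and then N_2* = 283 - 1.26·176 = 61.4.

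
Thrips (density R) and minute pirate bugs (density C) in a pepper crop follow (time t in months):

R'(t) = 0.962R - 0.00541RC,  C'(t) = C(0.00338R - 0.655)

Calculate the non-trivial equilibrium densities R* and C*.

R* ≈ 194, C* ≈ 178

Set dC/dt = 0 with C > 0: 0.00338R - 0.655 = 0, so R* = 0.655/0.00338 = 194.
Set dR/dt = 0 with R > 0: 0.962 - 0.00541C = 0, so C* = 0.962/0.00541 = 178.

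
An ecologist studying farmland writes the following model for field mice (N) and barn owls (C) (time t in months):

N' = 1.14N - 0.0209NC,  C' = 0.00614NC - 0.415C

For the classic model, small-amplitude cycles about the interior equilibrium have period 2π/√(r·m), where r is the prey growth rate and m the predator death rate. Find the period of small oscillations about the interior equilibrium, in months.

Here r = 1.14 and m = 0.415, so r·m = 0.473.
ω = √0.473 = 0.688 per month, hence T = 2π/ω ≈ 9.13 months.

T ≈ 9.13 months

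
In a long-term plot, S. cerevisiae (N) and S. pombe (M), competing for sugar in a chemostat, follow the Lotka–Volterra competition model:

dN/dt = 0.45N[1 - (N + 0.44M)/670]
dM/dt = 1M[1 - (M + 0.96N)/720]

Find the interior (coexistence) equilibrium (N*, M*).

Setting both brackets to zero gives the nullclines N + 0.44M = 670 and 0.96N + M = 720.
Substituting M = 720 - 0.96N into the first: N(1 - 0.44·0.96) = 670 - 0.44·720.
So N* = 353/0.578 = 611, and then M* = 720 - 0.96·611 = 133.

N* ≈ 611, M* ≈ 133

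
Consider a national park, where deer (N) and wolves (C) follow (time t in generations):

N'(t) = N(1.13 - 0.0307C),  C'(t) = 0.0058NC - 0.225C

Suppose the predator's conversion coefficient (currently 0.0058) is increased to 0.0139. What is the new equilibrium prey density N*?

N* ≈ 16.2

At the interior fixed point, setting dC/dt = 0 with C > 0 fixes N* = (predator death rate)/(NC coefficient) — independent of the other coefficients.
With the change, N* = 0.225/0.0139 = 16.2; it falls from 38.8.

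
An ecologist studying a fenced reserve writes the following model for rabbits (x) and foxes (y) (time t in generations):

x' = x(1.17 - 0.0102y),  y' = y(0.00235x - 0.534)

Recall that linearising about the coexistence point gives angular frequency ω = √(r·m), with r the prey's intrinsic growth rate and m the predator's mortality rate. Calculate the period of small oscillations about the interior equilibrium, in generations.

Here r = 1.17 and m = 0.534, so r·m = 0.625.
ω = √0.625 = 0.79 per generation, hence T = 2π/ω ≈ 7.95 generations.

T ≈ 7.95 generations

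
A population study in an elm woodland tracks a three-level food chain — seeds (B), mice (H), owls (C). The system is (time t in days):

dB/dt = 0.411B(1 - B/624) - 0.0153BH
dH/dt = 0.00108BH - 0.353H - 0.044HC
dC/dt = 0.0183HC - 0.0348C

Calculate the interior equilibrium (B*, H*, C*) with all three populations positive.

B* ≈ 580, H* ≈ 1.9, C* ≈ 6.21

From dC/dt = 0: 0.0183H* = 0.0348, so H* = 1.9.
From dB/dt = 0: 0.411(1 - B*/624) = 0.0153·1.9, giving B* = 624·(1 - 0.0708) = 580.
From dH/dt = 0: 0.00108·580 - 0.353 = 0.044C*, so C* = 0.273/0.044 = 6.21.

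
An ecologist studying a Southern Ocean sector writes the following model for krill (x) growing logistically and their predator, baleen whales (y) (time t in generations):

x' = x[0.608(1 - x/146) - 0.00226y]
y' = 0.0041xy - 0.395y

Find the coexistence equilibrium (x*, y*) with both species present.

x* ≈ 96.3, y* ≈ 91.5

From dy/dt = 0 with y > 0: 0.0041x* = 0.395, so x* = 96.3.
Substitute into dx/dt = 0: 0.608(1 - 96.3/146) = 0.00226y*.
The bracket is 0.34, giving y* = 0.207/0.00226 = 91.5.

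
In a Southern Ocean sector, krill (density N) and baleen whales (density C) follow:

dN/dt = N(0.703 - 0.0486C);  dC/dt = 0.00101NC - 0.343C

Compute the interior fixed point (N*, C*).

Set dC/dt = 0 with C > 0: 0.00101N - 0.343 = 0, so N* = 0.343/0.00101 = 340.
Set dN/dt = 0 with N > 0: 0.703 - 0.0486C = 0, so C* = 0.703/0.0486 = 14.5.

N* ≈ 340, C* ≈ 14.5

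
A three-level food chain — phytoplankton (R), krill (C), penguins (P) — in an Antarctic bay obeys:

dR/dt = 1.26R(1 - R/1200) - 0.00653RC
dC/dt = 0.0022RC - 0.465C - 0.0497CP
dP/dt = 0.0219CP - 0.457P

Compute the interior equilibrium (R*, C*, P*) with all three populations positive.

From dP/dt = 0: 0.0219C* = 0.457, so C* = 20.9.
From dR/dt = 0: 1.26(1 - R*/1200) = 0.00653·20.9, giving R* = 1200·(1 - 0.108) = 1070.
From dC/dt = 0: 0.0022·1070 - 0.465 = 0.0497P*, so P* = 1.89/0.0497 = 38.

R* ≈ 1070, C* ≈ 20.9, P* ≈ 38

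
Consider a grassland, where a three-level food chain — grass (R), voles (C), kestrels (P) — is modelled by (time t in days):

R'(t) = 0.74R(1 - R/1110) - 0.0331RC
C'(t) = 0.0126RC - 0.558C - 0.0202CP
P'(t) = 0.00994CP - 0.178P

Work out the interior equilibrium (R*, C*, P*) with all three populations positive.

R* ≈ 221, C* ≈ 17.9, P* ≈ 110

From dP/dt = 0: 0.00994C* = 0.178, so C* = 17.9.
From dR/dt = 0: 0.74(1 - R*/1110) = 0.0331·17.9, giving R* = 1110·(1 - 0.801) = 221.
From dC/dt = 0: 0.0126·221 - 0.558 = 0.0202P*, so P* = 2.23/0.0202 = 110.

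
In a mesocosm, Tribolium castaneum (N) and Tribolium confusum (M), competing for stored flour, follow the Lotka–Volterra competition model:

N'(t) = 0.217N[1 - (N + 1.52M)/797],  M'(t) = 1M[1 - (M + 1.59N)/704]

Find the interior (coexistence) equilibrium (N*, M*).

N* ≈ 193, M* ≈ 398

Setting both brackets to zero gives the nullclines N + 1.52M = 797 and 1.59N + M = 704.
Substituting M = 704 - 1.59N into the first: N(1 - 1.52·1.59) = 797 - 1.52·704.
So N* = -273/-1.42 = 193, and then M* = 704 - 1.59·193 = 398.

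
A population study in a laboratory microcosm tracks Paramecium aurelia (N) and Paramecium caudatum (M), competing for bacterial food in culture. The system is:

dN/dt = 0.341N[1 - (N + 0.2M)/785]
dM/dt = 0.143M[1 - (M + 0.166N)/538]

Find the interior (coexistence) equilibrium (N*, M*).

Setting both brackets to zero gives the nullclines N + 0.2M = 785 and 0.166N + M = 538.
Substituting M = 538 - 0.166N into the first: N(1 - 0.2·0.166) = 785 - 0.2·538.
So N* = 677/0.967 = 701, and then M* = 538 - 0.166·701 = 422.

N* ≈ 701, M* ≈ 422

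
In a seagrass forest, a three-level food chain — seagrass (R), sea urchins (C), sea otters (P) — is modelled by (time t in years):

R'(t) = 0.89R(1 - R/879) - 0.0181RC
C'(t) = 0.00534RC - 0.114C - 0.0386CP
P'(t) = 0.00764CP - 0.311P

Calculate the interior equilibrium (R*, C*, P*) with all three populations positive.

From dP/dt = 0: 0.00764C* = 0.311, so C* = 40.7.
From dR/dt = 0: 0.89(1 - R*/879) = 0.0181·40.7, giving R* = 879·(1 - 0.828) = 151.
From dC/dt = 0: 0.00534·151 - 0.114 = 0.0386P*, so P* = 0.694/0.0386 = 18.

R* ≈ 151, C* ≈ 40.7, P* ≈ 18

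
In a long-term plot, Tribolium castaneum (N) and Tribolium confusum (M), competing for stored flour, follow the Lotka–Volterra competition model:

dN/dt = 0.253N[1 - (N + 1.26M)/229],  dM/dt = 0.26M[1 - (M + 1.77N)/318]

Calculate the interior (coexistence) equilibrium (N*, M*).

Setting both brackets to zero gives the nullclines N + 1.26M = 229 and 1.77N + M = 318.
Substituting M = 318 - 1.77N into the first: N(1 - 1.26·1.77) = 229 - 1.26·318.
So N* = -172/-1.23 = 140, and then M* = 318 - 1.77·140 = 71.

N* ≈ 140, M* ≈ 71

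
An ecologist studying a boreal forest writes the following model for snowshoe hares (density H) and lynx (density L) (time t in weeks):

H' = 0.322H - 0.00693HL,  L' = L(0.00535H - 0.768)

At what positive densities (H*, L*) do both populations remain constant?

Set dL/dt = 0 with L > 0: 0.00535H - 0.768 = 0, so H* = 0.768/0.00535 = 144.
Set dH/dt = 0 with H > 0: 0.322 - 0.00693L = 0, so L* = 0.322/0.00693 = 46.5.

H* ≈ 144, L* ≈ 46.5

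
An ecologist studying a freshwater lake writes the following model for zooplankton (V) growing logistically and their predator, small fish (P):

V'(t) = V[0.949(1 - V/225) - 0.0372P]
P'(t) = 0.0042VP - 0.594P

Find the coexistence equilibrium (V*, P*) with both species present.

V* ≈ 141, P* ≈ 9.48

From dP/dt = 0 with P > 0: 0.0042V* = 0.594, so V* = 141.
Substitute into dV/dt = 0: 0.949(1 - 141/225) = 0.0372P*.
The bracket is 0.371, giving P* = 0.352/0.0372 = 9.48.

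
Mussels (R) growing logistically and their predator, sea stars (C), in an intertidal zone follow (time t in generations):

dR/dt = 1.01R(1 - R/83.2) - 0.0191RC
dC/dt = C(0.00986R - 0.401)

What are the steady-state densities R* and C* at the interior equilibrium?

From dC/dt = 0 with C > 0: 0.00986R* = 0.401, so R* = 40.7.
Substitute into dR/dt = 0: 1.01(1 - 40.7/83.2) = 0.0191C*.
The bracket is 0.511, giving C* = 0.516/0.0191 = 27.

R* ≈ 40.7, C* ≈ 27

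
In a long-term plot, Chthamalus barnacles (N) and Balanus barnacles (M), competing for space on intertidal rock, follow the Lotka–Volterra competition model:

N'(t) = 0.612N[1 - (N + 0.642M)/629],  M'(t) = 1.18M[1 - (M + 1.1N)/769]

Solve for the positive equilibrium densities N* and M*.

Setting both brackets to zero gives the nullclines N + 0.642M = 629 and 1.1N + M = 769.
Substituting M = 769 - 1.1N into the first: N(1 - 0.642·1.1) = 629 - 0.642·769.
So N* = 135/0.294 = 461, and then M* = 769 - 1.1·461 = 262.

N* ≈ 461, M* ≈ 262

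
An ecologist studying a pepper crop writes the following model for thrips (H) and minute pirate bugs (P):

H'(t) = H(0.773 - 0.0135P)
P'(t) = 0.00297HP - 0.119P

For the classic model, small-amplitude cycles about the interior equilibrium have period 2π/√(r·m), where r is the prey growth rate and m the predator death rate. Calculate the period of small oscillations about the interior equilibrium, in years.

Here r = 0.773 and m = 0.119, so r·m = 0.092.
ω = √0.092 = 0.303 per year, hence T = 2π/ω ≈ 20.7 years.

T ≈ 20.7 years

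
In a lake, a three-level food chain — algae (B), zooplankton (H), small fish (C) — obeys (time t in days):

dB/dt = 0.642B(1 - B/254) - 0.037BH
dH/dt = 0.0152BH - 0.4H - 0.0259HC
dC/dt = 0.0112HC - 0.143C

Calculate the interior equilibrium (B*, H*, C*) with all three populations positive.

From dC/dt = 0: 0.0112H* = 0.143, so H* = 12.8.
From dB/dt = 0: 0.642(1 - B*/254) = 0.037·12.8, giving B* = 254·(1 - 0.736) = 67.1.
From dH/dt = 0: 0.0152·67.1 - 0.4 = 0.0259C*, so C* = 0.62/0.0259 = 23.9.

B* ≈ 67.1, H* ≈ 12.8, C* ≈ 23.9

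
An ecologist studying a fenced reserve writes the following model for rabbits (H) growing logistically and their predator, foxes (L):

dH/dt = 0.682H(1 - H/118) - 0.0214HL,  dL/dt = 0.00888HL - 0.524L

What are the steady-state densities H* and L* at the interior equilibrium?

From dL/dt = 0 with L > 0: 0.00888H* = 0.524, so H* = 59.
Substitute into dH/dt = 0: 0.682(1 - 59/118) = 0.0214L*.
The bracket is 0.5, giving L* = 0.341/0.0214 = 15.9.

H* ≈ 59, L* ≈ 15.9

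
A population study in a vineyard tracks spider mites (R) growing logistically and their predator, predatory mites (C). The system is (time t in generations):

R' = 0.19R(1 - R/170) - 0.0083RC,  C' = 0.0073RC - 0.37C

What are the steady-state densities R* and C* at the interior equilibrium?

R* ≈ 50.7, C* ≈ 16.1

From dC/dt = 0 with C > 0: 0.0073R* = 0.37, so R* = 50.7.
Substitute into dR/dt = 0: 0.19(1 - 50.7/170) = 0.0083C*.
The bracket is 0.702, giving C* = 0.133/0.0083 = 16.1.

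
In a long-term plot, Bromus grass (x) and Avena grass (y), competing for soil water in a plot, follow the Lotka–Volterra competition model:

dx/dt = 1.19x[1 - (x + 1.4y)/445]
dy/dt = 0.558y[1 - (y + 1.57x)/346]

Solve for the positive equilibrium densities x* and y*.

x* ≈ 32.9, y* ≈ 294

Setting both brackets to zero gives the nullclines x + 1.4y = 445 and 1.57x + y = 346.
Substituting y = 346 - 1.57x into the first: x(1 - 1.4·1.57) = 445 - 1.4·346.
So x* = -39.4/-1.2 = 32.9, and then y* = 346 - 1.57·32.9 = 294.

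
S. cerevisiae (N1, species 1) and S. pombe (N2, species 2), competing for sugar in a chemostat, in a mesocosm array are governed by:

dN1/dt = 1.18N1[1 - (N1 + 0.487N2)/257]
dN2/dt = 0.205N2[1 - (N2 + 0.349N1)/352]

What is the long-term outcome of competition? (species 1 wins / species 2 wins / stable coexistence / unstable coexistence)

Compare the nullcline intercepts: K1/α12 = 257/0.487 = 528 > K2 = 352; K2/α21 = 352/0.349 = 1010 > K1 = 257.
Since both inequalities hold, each species can invade when rare, so the interior equilibrium is stable.

stable coexistence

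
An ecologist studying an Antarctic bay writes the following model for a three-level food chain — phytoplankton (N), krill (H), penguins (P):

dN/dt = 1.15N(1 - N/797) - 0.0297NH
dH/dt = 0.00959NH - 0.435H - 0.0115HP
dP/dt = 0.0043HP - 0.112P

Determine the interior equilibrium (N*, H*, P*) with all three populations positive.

From dP/dt = 0: 0.0043H* = 0.112, so H* = 26.
From dN/dt = 0: 1.15(1 - N*/797) = 0.0297·26, giving N* = 797·(1 - 0.673) = 261.
From dH/dt = 0: 0.00959·261 - 0.435 = 0.0115P*, so P* = 2.07/0.0115 = 180.

N* ≈ 261, H* ≈ 26, P* ≈ 180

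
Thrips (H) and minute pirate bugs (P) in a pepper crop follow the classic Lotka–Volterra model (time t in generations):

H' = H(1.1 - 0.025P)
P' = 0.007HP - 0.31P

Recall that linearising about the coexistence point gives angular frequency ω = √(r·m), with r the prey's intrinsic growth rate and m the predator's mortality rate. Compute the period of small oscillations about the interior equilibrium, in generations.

T ≈ 10.8 generations

Here r = 1.1 and m = 0.31, so r·m = 0.341.
ω = √0.341 = 0.584 per generation, hence T = 2π/ω ≈ 10.8 generations.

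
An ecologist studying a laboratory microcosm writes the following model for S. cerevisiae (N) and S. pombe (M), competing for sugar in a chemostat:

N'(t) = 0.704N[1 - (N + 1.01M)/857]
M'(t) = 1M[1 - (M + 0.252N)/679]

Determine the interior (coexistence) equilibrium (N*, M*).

N* ≈ 230, M* ≈ 621

Setting both brackets to zero gives the nullclines N + 1.01M = 857 and 0.252N + M = 679.
Substituting M = 679 - 0.252N into the first: N(1 - 1.01·0.252) = 857 - 1.01·679.
So N* = 171/0.745 = 230, and then M* = 679 - 0.252·230 = 621.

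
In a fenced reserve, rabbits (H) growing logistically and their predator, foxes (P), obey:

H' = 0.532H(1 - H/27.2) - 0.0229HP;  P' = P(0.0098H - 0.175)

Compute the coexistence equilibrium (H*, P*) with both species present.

H* ≈ 17.9, P* ≈ 7.98

From dP/dt = 0 with P > 0: 0.0098H* = 0.175, so H* = 17.9.
Substitute into dH/dt = 0: 0.532(1 - 17.9/27.2) = 0.0229P*.
The bracket is 0.343, giving P* = 0.183/0.0229 = 7.98.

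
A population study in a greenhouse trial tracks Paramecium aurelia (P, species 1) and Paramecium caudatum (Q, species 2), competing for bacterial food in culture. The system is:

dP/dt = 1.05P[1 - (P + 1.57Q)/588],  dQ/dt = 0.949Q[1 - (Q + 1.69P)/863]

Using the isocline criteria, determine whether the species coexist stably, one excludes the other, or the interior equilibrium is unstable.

unstable coexistence (outcome depends on initial conditions)

Compare the nullcline intercepts: K1/α12 = 588/1.57 = 375 < K2 = 863; K2/α21 = 863/1.69 = 511 < K1 = 588.
Since both are reversed, neither can invade when rare; the interior point is a saddle.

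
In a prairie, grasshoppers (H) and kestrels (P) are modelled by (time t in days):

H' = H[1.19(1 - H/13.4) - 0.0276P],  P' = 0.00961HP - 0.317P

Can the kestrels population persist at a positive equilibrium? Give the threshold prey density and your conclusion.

The predator equation gives dP/dt > 0 only when H > 0.317/0.00961 = 33.
Without the predator, H → K = 13.4. Since 13.4 < 33, the predator cannot invade.

Threshold H = 33; K < 33, so no, the predator goes extinct.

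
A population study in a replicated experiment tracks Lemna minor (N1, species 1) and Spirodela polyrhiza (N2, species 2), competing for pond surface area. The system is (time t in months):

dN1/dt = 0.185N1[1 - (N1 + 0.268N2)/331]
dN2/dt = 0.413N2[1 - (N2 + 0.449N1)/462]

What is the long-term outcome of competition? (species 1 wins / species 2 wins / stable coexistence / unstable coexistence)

Compare the nullcline intercepts: K1/α12 = 331/0.268 = 1240 > K2 = 462; K2/α21 = 462/0.449 = 1030 > K1 = 331.
Since both inequalities hold, each species can invade when rare, so the interior equilibrium is stable.

stable coexistence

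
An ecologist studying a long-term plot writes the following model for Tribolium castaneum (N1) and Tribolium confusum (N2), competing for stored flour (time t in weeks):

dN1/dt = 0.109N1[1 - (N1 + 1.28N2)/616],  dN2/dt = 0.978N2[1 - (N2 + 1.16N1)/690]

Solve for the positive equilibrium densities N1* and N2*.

Setting both brackets to zero gives the nullclines N1 + 1.28N2 = 616 and 1.16N1 + N2 = 690.
Substituting N2 = 690 - 1.16N1 into the first: N1(1 - 1.28·1.16) = 616 - 1.28·690.
So N1* = -267/-0.485 = 551, and then N2* = 690 - 1.16·551 = 50.7.

N1* ≈ 551, N2* ≈ 50.7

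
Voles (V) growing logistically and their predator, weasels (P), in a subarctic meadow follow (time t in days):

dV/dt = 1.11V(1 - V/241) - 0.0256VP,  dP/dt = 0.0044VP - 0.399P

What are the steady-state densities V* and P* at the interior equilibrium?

From dP/dt = 0 with P > 0: 0.0044V* = 0.399, so V* = 90.7.
Substitute into dV/dt = 0: 1.11(1 - 90.7/241) = 0.0256P*.
The bracket is 0.624, giving P* = 0.692/0.0256 = 27.

V* ≈ 90.7, P* ≈ 27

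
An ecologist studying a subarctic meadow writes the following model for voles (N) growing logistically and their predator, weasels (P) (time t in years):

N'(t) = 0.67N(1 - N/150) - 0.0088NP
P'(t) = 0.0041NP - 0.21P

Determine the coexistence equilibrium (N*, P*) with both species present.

N* ≈ 51.2, P* ≈ 50.1

From dP/dt = 0 with P > 0: 0.0041N* = 0.21, so N* = 51.2.
Substitute into dN/dt = 0: 0.67(1 - 51.2/150) = 0.0088P*.
The bracket is 0.659, giving P* = 0.441/0.0088 = 50.1.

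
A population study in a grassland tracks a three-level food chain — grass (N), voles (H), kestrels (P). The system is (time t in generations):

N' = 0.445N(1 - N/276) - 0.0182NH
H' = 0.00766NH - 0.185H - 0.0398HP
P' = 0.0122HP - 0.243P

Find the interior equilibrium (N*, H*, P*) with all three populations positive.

From dP/dt = 0: 0.0122H* = 0.243, so H* = 19.9.
From dN/dt = 0: 0.445(1 - N*/276) = 0.0182·19.9, giving N* = 276·(1 - 0.815) = 51.2.
From dH/dt = 0: 0.00766·51.2 - 0.185 = 0.0398P*, so P* = 0.207/0.0398 = 5.2.

N* ≈ 51.2, H* ≈ 19.9, P* ≈ 5.2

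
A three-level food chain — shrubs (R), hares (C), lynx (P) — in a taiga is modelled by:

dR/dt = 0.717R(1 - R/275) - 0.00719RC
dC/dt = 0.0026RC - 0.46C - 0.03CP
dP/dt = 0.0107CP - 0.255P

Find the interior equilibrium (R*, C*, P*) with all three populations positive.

R* ≈ 209, C* ≈ 23.8, P* ≈ 2.8

From dP/dt = 0: 0.0107C* = 0.255, so C* = 23.8.
From dR/dt = 0: 0.717(1 - R*/275) = 0.00719·23.8, giving R* = 275·(1 - 0.239) = 209.
From dC/dt = 0: 0.0026·209 - 0.46 = 0.03P*, so P* = 0.0841/0.03 = 2.8.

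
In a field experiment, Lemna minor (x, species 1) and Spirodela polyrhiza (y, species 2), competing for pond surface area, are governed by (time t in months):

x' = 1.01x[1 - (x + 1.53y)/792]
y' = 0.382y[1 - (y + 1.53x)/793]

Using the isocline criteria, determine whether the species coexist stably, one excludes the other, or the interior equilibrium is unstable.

unstable coexistence (outcome depends on initial conditions)

Compare the nullcline intercepts: K1/α12 = 792/1.53 = 518 < K2 = 793; K2/α21 = 793/1.53 = 518 < K1 = 792.
Since both are reversed, neither can invade when rare; the interior point is a saddle.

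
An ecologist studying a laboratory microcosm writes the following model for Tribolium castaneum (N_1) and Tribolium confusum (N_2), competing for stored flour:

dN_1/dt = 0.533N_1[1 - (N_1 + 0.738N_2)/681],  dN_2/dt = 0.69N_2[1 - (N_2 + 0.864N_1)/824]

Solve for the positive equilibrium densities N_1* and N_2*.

Setting both brackets to zero gives the nullclines N_1 + 0.738N_2 = 681 and 0.864N_1 + N_2 = 824.
Substituting N_2 = 824 - 0.864N_1 into the first: N_1(1 - 0.738·0.864) = 681 - 0.738·824.
So N_1* = 72.9/0.362 = 201, and then N_2* = 824 - 0.864·201 = 650.

N_1* ≈ 201, N_2* ≈ 650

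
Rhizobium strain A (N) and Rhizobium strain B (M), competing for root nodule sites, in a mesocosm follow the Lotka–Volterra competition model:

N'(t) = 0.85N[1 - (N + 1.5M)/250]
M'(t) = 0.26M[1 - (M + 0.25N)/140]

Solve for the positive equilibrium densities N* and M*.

Setting both brackets to zero gives the nullclines N + 1.5M = 250 and 0.25N + M = 140.
Substituting M = 140 - 0.25N into the first: N(1 - 1.5·0.25) = 250 - 1.5·140.
So N* = 40/0.625 = 64, and then M* = 140 - 0.25·64 = 124.

N* ≈ 64, M* ≈ 124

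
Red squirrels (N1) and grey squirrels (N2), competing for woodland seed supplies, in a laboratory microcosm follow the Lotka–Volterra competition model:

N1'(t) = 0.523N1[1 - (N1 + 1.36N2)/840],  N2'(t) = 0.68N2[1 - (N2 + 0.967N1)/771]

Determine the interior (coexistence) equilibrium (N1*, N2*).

N1* ≈ 662, N2* ≈ 131

Setting both brackets to zero gives the nullclines N1 + 1.36N2 = 840 and 0.967N1 + N2 = 771.
Substituting N2 = 771 - 0.967N1 into the first: N1(1 - 1.36·0.967) = 840 - 1.36·771.
So N1* = -209/-0.315 = 662, and then N2* = 771 - 0.967·662 = 131.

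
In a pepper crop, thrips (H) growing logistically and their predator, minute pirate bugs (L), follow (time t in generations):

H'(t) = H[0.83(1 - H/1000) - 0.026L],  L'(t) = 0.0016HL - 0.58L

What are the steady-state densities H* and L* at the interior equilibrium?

From dL/dt = 0 with L > 0: 0.0016H* = 0.58, so H* = 362.
Substitute into dH/dt = 0: 0.83(1 - 362/1000) = 0.026L*.
The bracket is 0.638, giving L* = 0.529/0.026 = 20.4.

H* ≈ 362, L* ≈ 20.4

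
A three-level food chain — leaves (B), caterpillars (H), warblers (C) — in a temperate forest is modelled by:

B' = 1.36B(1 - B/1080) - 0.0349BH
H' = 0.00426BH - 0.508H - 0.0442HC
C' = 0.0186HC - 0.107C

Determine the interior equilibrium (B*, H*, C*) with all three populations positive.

From dC/dt = 0: 0.0186H* = 0.107, so H* = 5.75.
From dB/dt = 0: 1.36(1 - B*/1080) = 0.0349·5.75, giving B* = 1080·(1 - 0.148) = 921.
From dH/dt = 0: 0.00426·921 - 0.508 = 0.0442C*, so C* = 3.41/0.0442 = 77.2.

B* ≈ 921, H* ≈ 5.75, C* ≈ 77.2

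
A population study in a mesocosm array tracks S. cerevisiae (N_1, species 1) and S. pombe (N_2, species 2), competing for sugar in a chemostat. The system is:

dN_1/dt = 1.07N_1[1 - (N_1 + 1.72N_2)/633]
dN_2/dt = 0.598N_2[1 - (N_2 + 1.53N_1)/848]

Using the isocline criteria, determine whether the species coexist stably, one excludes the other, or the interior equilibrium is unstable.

Compare the nullcline intercepts: K1/α12 = 633/1.72 = 368 < K2 = 848; K2/α21 = 848/1.53 = 554 < K1 = 633.
Since both are reversed, neither can invade when rare; the interior point is a saddle.

unstable coexistence (outcome depends on initial conditions)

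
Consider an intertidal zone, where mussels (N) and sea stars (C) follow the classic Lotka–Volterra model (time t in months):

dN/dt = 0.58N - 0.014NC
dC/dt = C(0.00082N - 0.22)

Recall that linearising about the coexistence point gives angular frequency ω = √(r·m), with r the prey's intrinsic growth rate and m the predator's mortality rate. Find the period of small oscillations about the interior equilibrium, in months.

Here r = 0.58 and m = 0.22, so r·m = 0.128.
ω = √0.128 = 0.357 per month, hence T = 2π/ω ≈ 17.6 months.

T ≈ 17.6 months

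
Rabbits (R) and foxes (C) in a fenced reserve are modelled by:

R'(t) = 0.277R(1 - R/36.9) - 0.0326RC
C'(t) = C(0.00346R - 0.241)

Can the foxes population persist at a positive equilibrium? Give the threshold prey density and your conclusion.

The predator equation gives dC/dt > 0 only when R > 0.241/0.00346 = 69.7.
Without the predator, R → K = 36.9. Since 36.9 < 69.7, the predator cannot invade.

Threshold R = 69.7; K < 69.7, so no, the predator goes extinct.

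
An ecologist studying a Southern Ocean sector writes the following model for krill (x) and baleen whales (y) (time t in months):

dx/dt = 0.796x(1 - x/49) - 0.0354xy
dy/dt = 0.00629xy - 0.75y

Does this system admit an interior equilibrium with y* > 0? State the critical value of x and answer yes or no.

The predator equation gives dy/dt > 0 only when x > 0.75/0.00629 = 119.
Without the predator, x → K = 49. Since 49 < 119, the predator cannot invade.

Threshold x = 119; K < 119, so no, the predator goes extinct.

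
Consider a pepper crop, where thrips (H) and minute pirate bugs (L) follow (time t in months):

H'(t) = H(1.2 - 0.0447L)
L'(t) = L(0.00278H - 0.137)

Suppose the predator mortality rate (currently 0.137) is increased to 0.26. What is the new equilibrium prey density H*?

At the interior fixed point, setting dL/dt = 0 with L > 0 fixes H* = (predator death rate)/(HL coefficient) — independent of the other coefficients.
With the change, H* = 0.26/0.00278 = 93.5; it rises from 49.3.

H* ≈ 93.5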